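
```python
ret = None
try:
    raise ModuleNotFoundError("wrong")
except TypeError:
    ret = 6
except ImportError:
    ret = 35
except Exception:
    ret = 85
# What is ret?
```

Step-by-step execution trace:
1. `raise ModuleNotFoundError(...)` raises ModuleNotFoundError.
2. `except TypeError` does not match (ModuleNotFoundError is not a subclass of TypeError); skipped.
3. `except ImportError` matches (ModuleNotFoundError is a subclass of ImportError) → ret = 35.
4. `except Exception` is not reached.
Result: 35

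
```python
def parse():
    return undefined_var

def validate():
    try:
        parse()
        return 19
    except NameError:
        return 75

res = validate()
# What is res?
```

Step-by-step execution trace:
1. `validate()` calls `parse()`.
2. `parse()` evaluates `undefined_var`, which raises NameError; it propagates to the caller.
3. `return 19` is not reached.
4. `except NameError` in validate matches → returns 75.
5. res = 75.
Result: 75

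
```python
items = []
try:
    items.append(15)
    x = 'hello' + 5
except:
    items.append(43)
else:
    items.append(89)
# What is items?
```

Step-by-step execution trace:
1. try: `items.append(15)` → items = [15].
2. `x = 'hello' + 5` raises TypeError.
3. bare `except` matches → `items.append(43)` → items = [15, 43].
4. `else` is skipped (an exception was raised).
Result: [15, 43]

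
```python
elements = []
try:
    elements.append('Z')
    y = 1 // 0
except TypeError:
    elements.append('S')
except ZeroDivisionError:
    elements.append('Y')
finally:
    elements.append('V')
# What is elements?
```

Step-by-step execution trace:
1. try: `elements.append('Z')` → elements = ['Z'].
2. `y = 1 // 0` raises ZeroDivisionError.
3. `except TypeError` does not match ZeroDivisionError; skipped.
4. `except ZeroDivisionError` matches → `elements.append('Y')` → elements = ['Z', 'Y'].
5. finally always runs: `elements.append('V')` → elements = ['Z', 'Y', 'V'].
Result: ['Z', 'Y', 'V']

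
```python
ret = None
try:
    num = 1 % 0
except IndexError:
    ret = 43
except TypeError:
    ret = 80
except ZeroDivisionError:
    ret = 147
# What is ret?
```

Step-by-step execution trace:
1. `num = 1 % 0` raises ZeroDivisionError.
2. `except IndexError` does not match ZeroDivisionError; skipped.
3. `except TypeError` does not match ZeroDivisionError; skipped.
4. `except ZeroDivisionError` matches → ret = 147.
Result: 147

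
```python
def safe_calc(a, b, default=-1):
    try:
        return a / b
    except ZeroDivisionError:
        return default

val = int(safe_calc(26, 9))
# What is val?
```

Step-by-step execution trace:
1. `safe_calc(26, 9)` enters try: `return 26 / 9` → returns 2.888888888888889. No exception raised.
2. `except ZeroDivisionError` is skipped.
3. `int(2.888888888888889)` → 2 → val = 2.
Result: 2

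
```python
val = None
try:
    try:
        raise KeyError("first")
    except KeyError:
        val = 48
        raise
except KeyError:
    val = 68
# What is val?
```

Step-by-step execution trace:
1. Inner try: `raise KeyError("first")` raises KeyError.
2. Inner `except KeyError` matches → val = 48.
3. bare `raise` re-raises the same KeyError.
4. Outer `except KeyError` matches → val = 68.
Result: 68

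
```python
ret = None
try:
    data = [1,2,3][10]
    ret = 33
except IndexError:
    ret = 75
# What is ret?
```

Step-by-step execution trace:
1. `data = [1,2,3][10]` raises IndexError.
2. `ret = 33` is not reached.
3. `except IndexError` matches → ret = 75.
Result: 75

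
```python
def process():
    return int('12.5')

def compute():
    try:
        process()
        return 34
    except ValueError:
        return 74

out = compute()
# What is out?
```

Step-by-step execution trace:
1. `compute()` calls `process()`.
2. `process()` evaluates `int('12.5')`, which raises ValueError; it propagates to the caller.
3. `return 34` is not reached.
4. `except ValueError` in compute matches → returns 74.
5. out = 74.
Result: 74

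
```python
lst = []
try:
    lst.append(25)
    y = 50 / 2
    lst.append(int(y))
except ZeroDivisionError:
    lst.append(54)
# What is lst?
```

Step-by-step execution trace:
1. try: `lst.append(25)` → lst = [25].
2. `y = 50 / 2` → y = 25.0. No exception raised.
3. `lst.append(int(y))` → lst = [25, 25].
4. `except ZeroDivisionError` is skipped (no exception was raised).
Result: [25, 25]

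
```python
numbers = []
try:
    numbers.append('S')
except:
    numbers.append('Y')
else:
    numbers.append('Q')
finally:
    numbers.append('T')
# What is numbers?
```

Step-by-step execution trace:
1. try: `numbers.append('S')` → numbers = ['S']. No exception raised.
2. `except` is skipped.
3. `else` runs: `numbers.append('Q')` → numbers = ['S', 'Q'].
4. `finally` always runs: `numbers.append('T')` → numbers = ['S', 'Q', 'T'].
Result: ['S', 'Q', 'T']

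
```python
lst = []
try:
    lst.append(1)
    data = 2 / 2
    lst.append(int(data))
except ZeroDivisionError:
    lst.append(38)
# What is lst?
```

Step-by-step execution trace:
1. try: `lst.append(1)` → lst = [1].
2. `data = 2 / 2` → data = 1.0. No exception raised.
3. `lst.append(int(data))` → lst = [1, 1].
4. `except ZeroDivisionError` is skipped (no exception was raised).
Result: [1, 1]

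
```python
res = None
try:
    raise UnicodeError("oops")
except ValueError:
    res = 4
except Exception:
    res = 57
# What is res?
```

Step-by-step execution trace:
1. `raise UnicodeError(...)` raises UnicodeError.
2. `except ValueError` matches (UnicodeError is a subclass of ValueError) → res = 4.
3. `except Exception` is not reached.
Result: 4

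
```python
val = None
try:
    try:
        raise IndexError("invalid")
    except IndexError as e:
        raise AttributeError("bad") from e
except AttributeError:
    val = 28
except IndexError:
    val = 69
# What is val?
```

Step-by-step execution trace:
1. Inner try raises IndexError; inner `except IndexError as e` catches it.
2. `raise AttributeError(...) from e` raises AttributeError (IndexError is attached as __cause__, but only AttributeError is active).
3. Outer `except AttributeError` matches → val = 28.
4. `except IndexError` is not reached.
Result: 28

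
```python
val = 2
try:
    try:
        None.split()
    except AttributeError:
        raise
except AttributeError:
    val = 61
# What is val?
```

Step-by-step execution trace:
1. Inner try: `None.split()` raises AttributeError.
2. Inner `except AttributeError` matches; bare `raise` re-raises the same AttributeError.
3. Outer `except AttributeError` matches → val = 61.
Result: 61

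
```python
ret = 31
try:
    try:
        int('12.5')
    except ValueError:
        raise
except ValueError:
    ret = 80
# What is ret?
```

Step-by-step execution trace:
1. Inner try: `int('12.5')` raises ValueError.
2. Inner `except ValueError` matches; bare `raise` re-raises the same ValueError.
3. Outer `except ValueError` matches → ret = 80.
Result: 80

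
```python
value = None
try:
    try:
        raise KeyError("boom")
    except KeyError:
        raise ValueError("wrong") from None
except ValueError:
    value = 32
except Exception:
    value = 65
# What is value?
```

Step-by-step execution trace:
1. Inner try raises KeyError; inner `except KeyError` catches it.
2. `raise ValueError(...) from None` raises ValueError (from None suppresses __context__, but the active exception is still ValueError).
3. Outer `except ValueError` matches → value = 32.
4. `except Exception` is not reached.
Result: 32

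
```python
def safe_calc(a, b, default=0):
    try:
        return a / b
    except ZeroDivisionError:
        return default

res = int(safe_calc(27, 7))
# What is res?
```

Step-by-step execution trace:
1. `safe_calc(27, 7)` enters try: `return 27 / 7` → returns 3.857142857142857. No exception raised.
2. `except ZeroDivisionError` is skipped.
3. `int(3.857142857142857)` → 3 → res = 3.
Result: 3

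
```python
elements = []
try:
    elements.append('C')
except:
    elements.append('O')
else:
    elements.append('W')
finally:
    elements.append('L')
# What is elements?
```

Step-by-step execution trace:
1. try: `elements.append('C')` → elements = ['C']. No exception raised.
2. `except` is skipped.
3. `else` runs: `elements.append('W')` → elements = ['C', 'W'].
4. `finally` always runs: `elements.append('L')` → elements = ['C', 'W', 'L'].
Result: ['C', 'W', 'L']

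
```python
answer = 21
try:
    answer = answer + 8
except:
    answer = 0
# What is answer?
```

Step-by-step execution trace:
1. answer starts at 21.
2. try: `answer = answer + 8` → answer = 29. No exception raised.
3. `except` is skipped.
Result: 29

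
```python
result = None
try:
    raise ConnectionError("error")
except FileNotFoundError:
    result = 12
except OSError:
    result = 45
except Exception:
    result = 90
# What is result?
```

Step-by-step execution trace:
1. `raise ConnectionError(...)` raises ConnectionError.
2. `except FileNotFoundError` does not match (ConnectionError is not a subclass of FileNotFoundError); skipped.
3. `except OSError` matches (ConnectionError is a subclass of OSError) → result = 45.
4. `except Exception` is not reached.
Result: 45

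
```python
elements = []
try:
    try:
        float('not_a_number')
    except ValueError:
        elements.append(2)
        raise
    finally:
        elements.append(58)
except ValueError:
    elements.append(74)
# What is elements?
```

Step-by-step execution trace:
1. Inner try: `float('not_a_number')` raises ValueError.
2. Inner `except ValueError` matches → `elements.append(2)` → elements = [2].
3. bare `raise` re-raises ValueError.
4. Inner `finally` runs during unwinding: `elements.append(58)` → elements = [2, 58].
5. Outer `except ValueError` matches → `elements.append(74)` → elements = [2, 58, 74].
Result: [2, 58, 74]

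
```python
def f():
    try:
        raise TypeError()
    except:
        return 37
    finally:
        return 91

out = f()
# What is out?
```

Step-by-step execution trace:
1. `f()` enters try: `raise TypeError()` raises TypeError.
2. bare `except` matches → `return 37` sets pending return value 37.
3. Before returning, `finally: return 91` runs and overrides the pending return.
4. f() returns 91 → out = 91.
Result: 91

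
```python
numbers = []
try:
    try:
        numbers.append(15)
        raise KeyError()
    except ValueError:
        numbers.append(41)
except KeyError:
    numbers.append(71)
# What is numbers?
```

Step-by-step execution trace:
1. Inner try: `numbers.append(15)` → numbers = [15].
2. `raise KeyError()` raises KeyError.
3. Inner `except ValueError` does not match KeyError; exception propagates to outer try.
4. Outer `except KeyError` matches → `numbers.append(71)` → numbers = [15, 71].
Result: [15, 71]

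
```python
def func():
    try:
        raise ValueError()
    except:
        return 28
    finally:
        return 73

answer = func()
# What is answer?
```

Step-by-step execution trace:
1. `func()` enters try: `raise ValueError()` raises ValueError.
2. bare `except` matches → `return 28` sets pending return value 28.
3. Before returning, `finally: return 73` runs and overrides the pending return.
4. func() returns 73 → answer = 73.
Result: 73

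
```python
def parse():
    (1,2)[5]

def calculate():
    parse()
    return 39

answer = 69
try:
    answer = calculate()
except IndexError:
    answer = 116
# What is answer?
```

Step-by-step execution trace:
1. answer starts at 69.
2. try: `calculate()` calls `parse()`.
3. `parse()` evaluates `(1,2)[5]`, which raises IndexError; it propagates through calculate (uncaught).
4. `return 39` in calculate is not reached; the assignment to answer does not complete.
5. `except IndexError` matches → answer = 116.
Result: 116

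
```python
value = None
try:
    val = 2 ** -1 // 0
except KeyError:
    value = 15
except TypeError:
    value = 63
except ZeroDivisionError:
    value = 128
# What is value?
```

Step-by-step execution trace:
1. `val = 2 ** -1 // 0` raises ZeroDivisionError.
2. `except KeyError` does not match ZeroDivisionError; skipped.
3. `except TypeError` does not match ZeroDivisionError; skipped.
4. `except ZeroDivisionError` matches → value = 128.
Result: 128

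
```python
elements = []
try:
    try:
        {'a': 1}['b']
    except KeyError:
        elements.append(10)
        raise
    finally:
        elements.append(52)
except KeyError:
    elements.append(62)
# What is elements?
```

Step-by-step execution trace:
1. Inner try: `{'a': 1}['b']` raises KeyError.
2. Inner `except KeyError` matches → `elements.append(10)` → elements = [10].
3. bare `raise` re-raises KeyError.
4. Inner `finally` runs during unwinding: `elements.append(52)` → elements = [10, 52].
5. Outer `except KeyError` matches → `elements.append(62)` → elements = [10, 52, 62].
Result: [10, 52, 62]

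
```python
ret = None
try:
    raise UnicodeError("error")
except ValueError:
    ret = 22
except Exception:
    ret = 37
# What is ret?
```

Step-by-step execution trace:
1. `raise UnicodeError(...)` raises UnicodeError.
2. `except ValueError` matches (UnicodeError is a subclass of ValueError) → ret = 22.
3. `except Exception` is not reached.
Result: 22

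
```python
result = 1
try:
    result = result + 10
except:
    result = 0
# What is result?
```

Step-by-step execution trace:
1. result starts at 1.
2. try: `result = result + 10` → result = 11. No exception raised.
3. `except` is skipped.
Result: 11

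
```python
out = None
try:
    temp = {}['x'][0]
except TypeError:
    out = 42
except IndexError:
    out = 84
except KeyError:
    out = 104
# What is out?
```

Step-by-step execution trace:
1. `temp = {}['x'][0]` raises KeyError.
2. `except TypeError` does not match KeyError; skipped.
3. `except IndexError` does not match KeyError; skipped.
4. `except KeyError` matches → out = 104.
Result: 104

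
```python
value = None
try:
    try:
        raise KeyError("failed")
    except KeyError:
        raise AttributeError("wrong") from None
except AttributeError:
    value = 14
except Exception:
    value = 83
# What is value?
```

Step-by-step execution trace:
1. Inner try raises KeyError; inner `except KeyError` catches it.
2. `raise AttributeError(...) from None` raises AttributeError (from None suppresses __context__, but the active exception is still AttributeError).
3. Outer `except AttributeError` matches → value = 14.
4. `except Exception` is not reached.
Result: 14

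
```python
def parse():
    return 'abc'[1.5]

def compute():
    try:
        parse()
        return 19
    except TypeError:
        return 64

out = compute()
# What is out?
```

Step-by-step execution trace:
1. `compute()` calls `parse()`.
2. `parse()` evaluates `'abc'[1.5]`, which raises TypeError; it propagates to the caller.
3. `return 19` is not reached.
4. `except TypeError` in compute matches → returns 64.
5. out = 64.
Result: 64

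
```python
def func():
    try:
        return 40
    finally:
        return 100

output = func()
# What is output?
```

Step-by-step execution trace:
1. `func()` enters try: `return 40` sets pending return value 40.
2. Before returning, `finally: return 100` runs and overrides the pending return.
3. func() returns 100 → output = 100.
Result: 100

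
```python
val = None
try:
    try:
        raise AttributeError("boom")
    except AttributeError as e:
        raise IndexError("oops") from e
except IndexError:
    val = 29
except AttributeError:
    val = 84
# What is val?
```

Step-by-step execution trace:
1. Inner try raises AttributeError; inner `except AttributeError as e` catches it.
2. `raise IndexError(...) from e` raises IndexError (AttributeError is attached as __cause__, but only IndexError is active).
3. Outer `except IndexError` matches → val = 29.
4. `except AttributeError` is not reached.
Result: 29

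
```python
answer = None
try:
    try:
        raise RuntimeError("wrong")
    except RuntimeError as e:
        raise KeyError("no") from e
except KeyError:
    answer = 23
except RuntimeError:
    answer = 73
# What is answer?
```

Step-by-step execution trace:
1. Inner try raises RuntimeError; inner `except RuntimeError as e` catches it.
2. `raise KeyError(...) from e` raises KeyError (RuntimeError is attached as __cause__, but only KeyError is active).
3. Outer `except KeyError` matches → answer = 23.
4. `except RuntimeError` is not reached.
Result: 23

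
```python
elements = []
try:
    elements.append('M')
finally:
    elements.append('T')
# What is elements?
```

Step-by-step execution trace:
1. try: `elements.append('M')` → elements = ['M'].
2. The try body completes without raising.
3. finally always runs: `elements.append('T')` → elements = ['M', 'T'].
Result: ['M', 'T']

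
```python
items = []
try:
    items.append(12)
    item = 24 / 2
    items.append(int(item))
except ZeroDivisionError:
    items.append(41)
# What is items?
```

Step-by-step execution trace:
1. try: `items.append(12)` → items = [12].
2. `item = 24 / 2` → item = 12.0. No exception raised.
3. `items.append(int(item))` → items = [12, 12].
4. `except ZeroDivisionError` is skipped (no exception was raised).
Result: [12, 12]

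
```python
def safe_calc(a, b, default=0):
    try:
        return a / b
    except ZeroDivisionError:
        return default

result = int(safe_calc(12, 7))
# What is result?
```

Step-by-step execution trace:
1. `safe_calc(12, 7)` enters try: `return 12 / 7` → returns 1.7142857142857142. No exception raised.
2. `except ZeroDivisionError` is skipped.
3. `int(1.7142857142857142)` → 1 → result = 1.
Result: 1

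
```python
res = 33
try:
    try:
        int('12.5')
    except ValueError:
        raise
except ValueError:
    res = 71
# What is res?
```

Step-by-step execution trace:
1. Inner try: `int('12.5')` raises ValueError.
2. Inner `except ValueError` matches; bare `raise` re-raises the same ValueError.
3. Outer `except ValueError` matches → res = 71.
Result: 71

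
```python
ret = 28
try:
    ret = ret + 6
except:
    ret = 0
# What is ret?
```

Step-by-step execution trace:
1. ret starts at 28.
2. try: `ret = ret + 6` → ret = 34. No exception raised.
3. `except` is skipped.
Result: 34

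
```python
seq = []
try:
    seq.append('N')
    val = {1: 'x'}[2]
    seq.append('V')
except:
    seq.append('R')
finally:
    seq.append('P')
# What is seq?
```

Step-by-step execution trace:
1. try: `seq.append('N')` → seq = ['N'].
2. `val = {1: 'x'}[2]` raises KeyError; `seq.append('V')` is not reached.
3. bare `except` matches → `seq.append('R')` → seq = ['N', 'R'].
4. finally always runs: `seq.append('P')` → seq = ['N', 'R', 'P'].
Result: ['N', 'R', 'P']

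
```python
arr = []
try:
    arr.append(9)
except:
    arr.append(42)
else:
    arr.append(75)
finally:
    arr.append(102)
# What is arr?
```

Step-by-step execution trace:
1. try: `arr.append(9)` → arr = [9]. No exception raised.
2. `except` is skipped.
3. `else` runs: `arr.append(75)` → arr = [9, 75].
4. `finally` always runs: `arr.append(102)` → arr = [9, 75, 102].
Result: [9, 75, 102]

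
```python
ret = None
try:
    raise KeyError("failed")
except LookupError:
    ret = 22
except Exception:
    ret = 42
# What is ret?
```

Step-by-step execution trace:
1. `raise KeyError(...)` raises KeyError.
2. `except LookupError` matches (KeyError is a subclass of LookupError) → ret = 22.
3. `except Exception` is not reached.
Result: 22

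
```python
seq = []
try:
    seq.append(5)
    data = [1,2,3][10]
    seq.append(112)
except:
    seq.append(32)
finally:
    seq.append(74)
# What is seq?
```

Step-by-step execution trace:
1. try: `seq.append(5)` → seq = [5].
2. `data = [1,2,3][10]` raises IndexError; `seq.append(112)` is not reached.
3. bare `except` matches → `seq.append(32)` → seq = [5, 32].
4. finally always runs: `seq.append(74)` → seq = [5, 32, 74].
Result: [5, 32, 74]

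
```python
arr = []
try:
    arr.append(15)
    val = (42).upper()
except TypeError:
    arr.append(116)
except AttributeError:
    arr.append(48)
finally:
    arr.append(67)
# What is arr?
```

Step-by-step execution trace:
1. try: `arr.append(15)` → arr = [15].
2. `val = (42).upper()` raises AttributeError.
3. `except TypeError` does not match AttributeError; skipped.
4. `except AttributeError` matches → `arr.append(48)` → arr = [15, 48].
5. finally always runs: `arr.append(67)` → arr = [15, 48, 67].
Result: [15, 48, 67]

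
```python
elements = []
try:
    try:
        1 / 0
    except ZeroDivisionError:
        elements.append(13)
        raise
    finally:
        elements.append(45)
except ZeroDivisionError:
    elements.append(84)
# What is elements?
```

Step-by-step execution trace:
1. Inner try: `1 / 0` raises ZeroDivisionError.
2. Inner `except ZeroDivisionError` matches → `elements.append(13)` → elements = [13].
3. bare `raise` re-raises ZeroDivisionError.
4. Inner `finally` runs during unwinding: `elements.append(45)` → elements = [13, 45].
5. Outer `except ZeroDivisionError` matches → `elements.append(84)` → elements = [13, 45, 84].
Result: [13, 45, 84]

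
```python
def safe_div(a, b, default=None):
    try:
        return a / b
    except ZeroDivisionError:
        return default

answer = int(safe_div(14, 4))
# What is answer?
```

Step-by-step execution trace:
1. `safe_div(14, 4)` enters try: `return 14 / 4` → returns 3.5. No exception raised.
2. `except ZeroDivisionError` is skipped.
3. `int(3.5)` → 3 → answer = 3.
Result: 3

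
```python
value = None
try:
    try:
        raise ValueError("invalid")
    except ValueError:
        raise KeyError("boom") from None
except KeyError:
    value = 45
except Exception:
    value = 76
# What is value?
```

Step-by-step execution trace:
1. Inner try raises ValueError; inner `except ValueError` catches it.
2. `raise KeyError(...) from None` raises KeyError (from None suppresses __context__, but the active exception is still KeyError).
3. Outer `except KeyError` matches → value = 45.
4. `except Exception` is not reached.
Result: 45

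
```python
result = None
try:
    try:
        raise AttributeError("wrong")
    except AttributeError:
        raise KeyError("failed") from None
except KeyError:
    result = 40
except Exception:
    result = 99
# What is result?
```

Step-by-step execution trace:
1. Inner try raises AttributeError; inner `except AttributeError` catches it.
2. `raise KeyError(...) from None` raises KeyError (from None suppresses __context__, but the active exception is still KeyError).
3. Outer `except KeyError` matches → result = 40.
4. `except Exception` is not reached.
Result: 40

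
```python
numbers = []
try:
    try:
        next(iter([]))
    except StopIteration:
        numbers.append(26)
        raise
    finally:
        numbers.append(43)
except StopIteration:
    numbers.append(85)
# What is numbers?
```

Step-by-step execution trace:
1. Inner try: `next(iter([]))` raises StopIteration.
2. Inner `except StopIteration` matches → `numbers.append(26)` → numbers = [26].
3. bare `raise` re-raises StopIteration.
4. Inner `finally` runs during unwinding: `numbers.append(43)` → numbers = [26, 43].
5. Outer `except StopIteration` matches → `numbers.append(85)` → numbers = [26, 43, 85].
Result: [26, 43, 85]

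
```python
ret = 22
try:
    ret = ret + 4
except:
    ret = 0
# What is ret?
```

Step-by-step execution trace:
1. ret starts at 22.
2. try: `ret = ret + 4` → ret = 26. No exception raised.
3. `except` is skipped.
Result: 26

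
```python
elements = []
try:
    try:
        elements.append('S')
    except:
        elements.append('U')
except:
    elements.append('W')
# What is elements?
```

Step-by-step execution trace:
1. Inner try: `elements.append('S')` → elements = ['S']. No exception raised.
2. Inner `except` is skipped.
3. Inner try completes normally; outer `except` is skipped.
Result: ['S']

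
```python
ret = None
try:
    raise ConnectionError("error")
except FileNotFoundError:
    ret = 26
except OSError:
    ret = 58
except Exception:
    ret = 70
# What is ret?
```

Step-by-step execution trace:
1. `raise ConnectionError(...)` raises ConnectionError.
2. `except FileNotFoundError` does not match (ConnectionError is not a subclass of FileNotFoundError); skipped.
3. `except OSError` matches (ConnectionError is a subclass of OSError) → ret = 58.
4. `except Exception` is not reached.
Result: 58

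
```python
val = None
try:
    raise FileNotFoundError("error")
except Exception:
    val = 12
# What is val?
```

Step-by-step execution trace:
1. `raise FileNotFoundError(...)` raises FileNotFoundError.
2. `except Exception` matches (FileNotFoundError is a subclass of Exception) → val = 12.
Result: 12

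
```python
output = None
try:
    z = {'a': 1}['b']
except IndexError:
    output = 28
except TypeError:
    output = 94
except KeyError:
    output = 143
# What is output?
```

Step-by-step execution trace:
1. `z = {'a': 1}['b']` raises KeyError.
2. `except IndexError` does not match KeyError; skipped.
3. `except TypeError` does not match KeyError; skipped.
4. `except KeyError` matches → output = 143.
Result: 143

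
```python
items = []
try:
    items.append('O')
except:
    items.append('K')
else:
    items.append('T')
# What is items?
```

Step-by-step execution trace:
1. try: `items.append('O')` → items = ['O']. No exception raised.
2. `except` is skipped.
3. `else` runs (try completed without exception): `items.append('T')` → items = ['O', 'T'].
Result: ['O', 'T']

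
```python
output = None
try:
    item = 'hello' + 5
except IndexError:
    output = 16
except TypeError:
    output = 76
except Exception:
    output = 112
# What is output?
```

Step-by-step execution trace:
1. `item = 'hello' + 5` raises TypeError.
2. `except IndexError` does not match TypeError; skipped.
3. `except TypeError` matches → output = 76.
4. Remaining except clauses are skipped.
Result: 76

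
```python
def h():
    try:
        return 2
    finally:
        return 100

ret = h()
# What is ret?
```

Step-by-step execution trace:
1. `h()` enters try: `return 2` sets pending return value 2.
2. Before returning, `finally: return 100` runs and overrides the pending return.
3. h() returns 100 → ret = 100.
Result: 100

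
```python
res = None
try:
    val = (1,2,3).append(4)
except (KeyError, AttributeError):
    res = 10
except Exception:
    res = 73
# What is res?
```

Step-by-step execution trace:
1. `val = (1,2,3).append(4)` raises AttributeError.
2. `except (KeyError, AttributeError)` matches (AttributeError is in the tuple) → res = 10.
3. `except Exception` is not reached.
Result: 10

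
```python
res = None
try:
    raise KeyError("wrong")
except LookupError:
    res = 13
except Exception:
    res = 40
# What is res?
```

Step-by-step execution trace:
1. `raise KeyError(...)` raises KeyError.
2. `except LookupError` matches (KeyError is a subclass of LookupError) → res = 13.
3. `except Exception` is not reached.
Result: 13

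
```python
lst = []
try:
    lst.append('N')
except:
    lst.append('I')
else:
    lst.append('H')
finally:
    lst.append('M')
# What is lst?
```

Step-by-step execution trace:
1. try: `lst.append('N')` → lst = ['N']. No exception raised.
2. `except` is skipped.
3. `else` runs: `lst.append('H')` → lst = ['N', 'H'].
4. `finally` always runs: `lst.append('M')` → lst = ['N', 'H', 'M'].
Result: ['N', 'H', 'M']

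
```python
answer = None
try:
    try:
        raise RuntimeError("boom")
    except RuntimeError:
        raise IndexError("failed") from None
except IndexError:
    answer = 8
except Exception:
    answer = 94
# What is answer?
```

Step-by-step execution trace:
1. Inner try raises RuntimeError; inner `except RuntimeError` catches it.
2. `raise IndexError(...) from None` raises IndexError (from None suppresses __context__, but the active exception is still IndexError).
3. Outer `except IndexError` matches → answer = 8.
4. `except Exception` is not reached.
Result: 8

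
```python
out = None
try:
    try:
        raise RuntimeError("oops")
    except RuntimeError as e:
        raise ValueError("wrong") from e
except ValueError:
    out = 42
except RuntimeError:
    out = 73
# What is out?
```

Step-by-step execution trace:
1. Inner try raises RuntimeError; inner `except RuntimeError as e` catches it.
2. `raise ValueError(...) from e` raises ValueError (RuntimeError is attached as __cause__, but only ValueError is active).
3. Outer `except ValueError` matches → out = 42.
4. `except RuntimeError` is not reached.
Result: 42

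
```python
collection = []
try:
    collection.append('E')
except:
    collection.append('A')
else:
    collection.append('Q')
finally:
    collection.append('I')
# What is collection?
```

Step-by-step execution trace:
1. try: `collection.append('E')` → collection = ['E']. No exception raised.
2. `except` is skipped.
3. `else` runs: `collection.append('Q')` → collection = ['E', 'Q'].
4. `finally` always runs: `collection.append('I')` → collection = ['E', 'Q', 'I'].
Result: ['E', 'Q', 'I']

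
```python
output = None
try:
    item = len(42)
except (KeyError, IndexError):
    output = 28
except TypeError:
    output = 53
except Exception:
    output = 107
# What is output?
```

Step-by-step execution trace:
1. `item = len(42)` raises TypeError.
2. `except (KeyError, IndexError)` does not match TypeError; skipped.
3. `except TypeError` matches (exact type match) → output = 53.
4. `except Exception` is not reached.
Result: 53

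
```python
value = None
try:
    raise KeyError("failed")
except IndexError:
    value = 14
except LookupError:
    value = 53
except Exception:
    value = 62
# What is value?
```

Step-by-step execution trace:
1. `raise KeyError(...)` raises KeyError.
2. `except IndexError` does not match (KeyError is not a subclass of IndexError); skipped.
3. `except LookupError` matches (KeyError is a subclass of LookupError) → value = 53.
4. `except Exception` is not reached.
Result: 53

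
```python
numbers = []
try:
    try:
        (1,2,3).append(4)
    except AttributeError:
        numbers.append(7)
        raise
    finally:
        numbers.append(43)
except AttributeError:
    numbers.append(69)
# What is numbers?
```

Step-by-step execution trace:
1. Inner try: `(1,2,3).append(4)` raises AttributeError.
2. Inner `except AttributeError` matches → `numbers.append(7)` → numbers = [7].
3. bare `raise` re-raises AttributeError.
4. Inner `finally` runs during unwinding: `numbers.append(43)` → numbers = [7, 43].
5. Outer `except AttributeError` matches → `numbers.append(69)` → numbers = [7, 43, 69].
Result: [7, 43, 69]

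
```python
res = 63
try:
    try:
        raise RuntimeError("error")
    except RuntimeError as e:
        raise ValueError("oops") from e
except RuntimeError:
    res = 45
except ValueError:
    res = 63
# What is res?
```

Step-by-step execution trace:
1. Inner try raises RuntimeError; inner `except RuntimeError as e` catches it.
2. `raise ValueError(...) from e` raises ValueError (RuntimeError is attached as __cause__, but only ValueError is active).
3. Outer `except RuntimeError` does not match ValueError; skipped.
4. Outer `except ValueError` matches → res = 63.
Result: 63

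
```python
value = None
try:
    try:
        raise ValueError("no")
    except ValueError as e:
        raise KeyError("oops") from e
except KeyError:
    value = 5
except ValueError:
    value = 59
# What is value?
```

Step-by-step execution trace:
1. Inner try raises ValueError; inner `except ValueError as e` catches it.
2. `raise KeyError(...) from e` raises KeyError (ValueError is attached as __cause__, but only KeyError is active).
3. Outer `except KeyError` matches → value = 5.
4. `except ValueError` is not reached.
Result: 5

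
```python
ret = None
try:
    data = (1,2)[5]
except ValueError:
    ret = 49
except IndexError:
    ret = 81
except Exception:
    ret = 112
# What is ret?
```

Step-by-step execution trace:
1. `data = (1,2)[5]` raises IndexError.
2. `except ValueError` does not match IndexError; skipped.
3. `except IndexError` matches → ret = 81.
4. Remaining except clauses are skipped.
Result: 81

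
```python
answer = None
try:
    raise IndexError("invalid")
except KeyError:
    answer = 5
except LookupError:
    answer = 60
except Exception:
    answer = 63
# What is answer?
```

Step-by-step execution trace:
1. `raise IndexError(...)` raises IndexError.
2. `except KeyError` does not match (IndexError is not a subclass of KeyError); skipped.
3. `except LookupError` matches (IndexError is a subclass of LookupError) → answer = 60.
4. `except Exception` is not reached.
Result: 60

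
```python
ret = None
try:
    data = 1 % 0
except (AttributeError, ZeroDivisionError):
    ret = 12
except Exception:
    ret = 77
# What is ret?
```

Step-by-step execution trace:
1. `data = 1 % 0` raises ZeroDivisionError.
2. `except (AttributeError, ZeroDivisionError)` matches (ZeroDivisionError is in the tuple) → ret = 12.
3. `except Exception` is not reached.
Result: 12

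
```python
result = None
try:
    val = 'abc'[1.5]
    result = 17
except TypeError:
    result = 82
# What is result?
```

Step-by-step execution trace:
1. `val = 'abc'[1.5]` raises TypeError.
2. `result = 17` is not reached.
3. `except TypeError` matches → result = 82.
Result: 82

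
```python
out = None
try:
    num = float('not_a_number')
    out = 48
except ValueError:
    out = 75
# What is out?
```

Step-by-step execution trace:
1. `num = float('not_a_number')` raises ValueError.
2. `out = 48` is not reached.
3. `except ValueError` matches → out = 75.
Result: 75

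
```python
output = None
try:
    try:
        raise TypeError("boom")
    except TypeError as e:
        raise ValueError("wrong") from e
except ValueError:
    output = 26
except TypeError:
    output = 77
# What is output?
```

Step-by-step execution trace:
1. Inner try raises TypeError; inner `except TypeError as e` catches it.
2. `raise ValueError(...) from e` raises ValueError (TypeError is attached as __cause__, but only ValueError is active).
3. Outer `except ValueError` matches → output = 26.
4. `except TypeError` is not reached.
Result: 26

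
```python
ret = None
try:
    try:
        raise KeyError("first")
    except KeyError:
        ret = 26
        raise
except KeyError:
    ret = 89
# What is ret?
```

Step-by-step execution trace:
1. Inner try: `raise KeyError("first")` raises KeyError.
2. Inner `except KeyError` matches → ret = 26.
3. bare `raise` re-raises the same KeyError.
4. Outer `except KeyError` matches → ret = 89.
Result: 89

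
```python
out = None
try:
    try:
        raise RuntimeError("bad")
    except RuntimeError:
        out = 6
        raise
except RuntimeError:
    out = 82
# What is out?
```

Step-by-step execution trace:
1. Inner try: `raise RuntimeError("bad")` raises RuntimeError.
2. Inner `except RuntimeError` matches → out = 6.
3. bare `raise` re-raises the same RuntimeError.
4. Outer `except RuntimeError` matches → out = 82.
Result: 82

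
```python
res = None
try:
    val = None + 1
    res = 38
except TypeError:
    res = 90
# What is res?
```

Step-by-step execution trace:
1. `val = None + 1` raises TypeError.
2. `res = 38` is not reached.
3. `except TypeError` matches → res = 90.
Result: 90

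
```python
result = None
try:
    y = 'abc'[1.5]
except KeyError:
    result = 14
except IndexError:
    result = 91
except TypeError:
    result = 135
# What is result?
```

Step-by-step execution trace:
1. `y = 'abc'[1.5]` raises TypeError.
2. `except KeyError` does not match TypeError; skipped.
3. `except IndexError` does not match TypeError; skipped.
4. `except TypeError` matches → result = 135.
Result: 135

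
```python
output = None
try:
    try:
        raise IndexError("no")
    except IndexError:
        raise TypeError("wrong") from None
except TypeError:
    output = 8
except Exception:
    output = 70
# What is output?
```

Step-by-step execution trace:
1. Inner try raises IndexError; inner `except IndexError` catches it.
2. `raise TypeError(...) from None` raises TypeError (from None suppresses __context__, but the active exception is still TypeError).
3. Outer `except TypeError` matches → output = 8.
4. `except Exception` is not reached.
Result: 8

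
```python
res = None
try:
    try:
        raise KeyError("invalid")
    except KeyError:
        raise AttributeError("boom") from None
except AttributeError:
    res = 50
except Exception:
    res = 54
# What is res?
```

Step-by-step execution trace:
1. Inner try raises KeyError; inner `except KeyError` catches it.
2. `raise AttributeError(...) from None` raises AttributeError (from None suppresses __context__, but the active exception is still AttributeError).
3. Outer `except AttributeError` matches → res = 50.
4. `except Exception` is not reached.
Result: 50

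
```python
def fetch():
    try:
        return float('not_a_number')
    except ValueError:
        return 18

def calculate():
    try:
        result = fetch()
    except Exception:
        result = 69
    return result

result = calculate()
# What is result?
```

Step-by-step execution trace:
1. `calculate()` calls `fetch()`.
2. In fetch: `float('not_a_number')` raises ValueError; `except ValueError` catches it → returns 18.
3. In calculate: `result = fetch()` → result = 18. No exception reaches calculate.
4. `except Exception` is skipped; calculate returns 18.
5. result = 18.
Result: 18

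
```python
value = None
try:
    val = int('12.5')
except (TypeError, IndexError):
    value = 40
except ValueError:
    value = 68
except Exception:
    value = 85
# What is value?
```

Step-by-step execution trace:
1. `val = int('12.5')` raises ValueError.
2. `except (TypeError, IndexError)` does not match ValueError; skipped.
3. `except ValueError` matches (exact type match) → value = 68.
4. `except Exception` is not reached.
Result: 68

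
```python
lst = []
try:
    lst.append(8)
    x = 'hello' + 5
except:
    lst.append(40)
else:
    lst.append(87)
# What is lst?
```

Step-by-step execution trace:
1. try: `lst.append(8)` → lst = [8].
2. `x = 'hello' + 5` raises TypeError.
3. bare `except` matches → `lst.append(40)` → lst = [8, 40].
4. `else` is skipped (an exception was raised).
Result: [8, 40]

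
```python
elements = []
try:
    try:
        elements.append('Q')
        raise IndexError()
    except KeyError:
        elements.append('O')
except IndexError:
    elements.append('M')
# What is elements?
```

Step-by-step execution trace:
1. Inner try: `elements.append('Q')` → elements = ['Q'].
2. `raise IndexError()` raises IndexError.
3. Inner `except KeyError` does not match IndexError; exception propagates to outer try.
4. Outer `except IndexError` matches → `elements.append('M')` → elements = ['Q', 'M'].
Result: ['Q', 'M']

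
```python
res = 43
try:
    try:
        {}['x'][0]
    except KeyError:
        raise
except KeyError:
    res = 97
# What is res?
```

Step-by-step execution trace:
1. Inner try: `{}['x'][0]` raises KeyError.
2. Inner `except KeyError` matches; bare `raise` re-raises the same KeyError.
3. Outer `except KeyError` matches → res = 97.
Result: 97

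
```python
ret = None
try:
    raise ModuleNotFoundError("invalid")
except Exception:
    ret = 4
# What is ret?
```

Step-by-step execution trace:
1. `raise ModuleNotFoundError(...)` raises ModuleNotFoundError.
2. `except Exception` matches (ModuleNotFoundError is a subclass of Exception) → ret = 4.
Result: 4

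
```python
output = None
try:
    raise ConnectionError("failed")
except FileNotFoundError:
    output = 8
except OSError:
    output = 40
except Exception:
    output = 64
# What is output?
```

Step-by-step execution trace:
1. `raise ConnectionError(...)` raises ConnectionError.
2. `except FileNotFoundError` does not match (ConnectionError is not a subclass of FileNotFoundError); skipped.
3. `except OSError` matches (ConnectionError is a subclass of OSError) → output = 40.
4. `except Exception` is not reached.
Result: 40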